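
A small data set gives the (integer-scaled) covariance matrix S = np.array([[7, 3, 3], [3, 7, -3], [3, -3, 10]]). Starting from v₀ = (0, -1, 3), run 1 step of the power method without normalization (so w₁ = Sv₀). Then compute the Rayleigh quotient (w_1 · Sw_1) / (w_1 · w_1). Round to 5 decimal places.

w1 = Sv₀ = (7·0 + 3·(-1) + 3·3; 3·0 + 7·(-1) + (-3)·3; 3·0 + (-3)·(-1) + 10·3) = (6, -16, 33)
Sw1 = (93, -193, 396)
w1·Sw1 = 6·93 + (-16)·(-193) + 33·396 = 16714; w1·w1 = 6·6 + (-16)·(-16) + 33·33 = 1381
λ ≈ 16714/1381 = 12.10282

12.10282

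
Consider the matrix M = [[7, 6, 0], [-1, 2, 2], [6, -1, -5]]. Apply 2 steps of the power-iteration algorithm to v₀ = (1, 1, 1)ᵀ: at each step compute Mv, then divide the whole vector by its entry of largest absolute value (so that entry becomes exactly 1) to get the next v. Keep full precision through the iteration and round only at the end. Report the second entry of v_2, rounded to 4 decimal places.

-0.0642

Mv0 = (13.00000, 3.00000, 0.00000); divide by 13.00000 → v1 = (1.00000, 0.23077, 0.00000)
Mv1 = (8.38462, -0.53846, 5.76923); divide by 8.38462 → v2 = (1.00000, -0.06422, 0.68807)
Requested entry of v2: -7/109 = -0.0642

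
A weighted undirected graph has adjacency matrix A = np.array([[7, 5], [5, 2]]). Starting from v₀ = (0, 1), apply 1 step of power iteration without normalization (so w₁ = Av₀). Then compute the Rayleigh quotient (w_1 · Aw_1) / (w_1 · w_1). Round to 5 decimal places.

w1 = Av₀ = (7·0 + 5·1; 5·0 + 2·1) = (5, 2)
Aw1 = (45, 29)
w1·Aw1 = 5·45 + 2·29 = 283; w1·w1 = 5·5 + 2·2 = 29
λ ≈ 283/29 = 9.75862

λ ≈ 9.75862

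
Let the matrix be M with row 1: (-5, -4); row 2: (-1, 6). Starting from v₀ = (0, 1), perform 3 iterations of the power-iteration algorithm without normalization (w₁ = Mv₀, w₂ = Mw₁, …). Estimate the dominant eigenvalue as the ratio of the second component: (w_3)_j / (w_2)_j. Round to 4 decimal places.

w1 = Mv₀ = (-4, 6)
w2 = Mw1 = (-4, 40)
w3 = Mw2 = (-140, 244)
Ratio at component: 244 / 40 = 6.1000

6.1000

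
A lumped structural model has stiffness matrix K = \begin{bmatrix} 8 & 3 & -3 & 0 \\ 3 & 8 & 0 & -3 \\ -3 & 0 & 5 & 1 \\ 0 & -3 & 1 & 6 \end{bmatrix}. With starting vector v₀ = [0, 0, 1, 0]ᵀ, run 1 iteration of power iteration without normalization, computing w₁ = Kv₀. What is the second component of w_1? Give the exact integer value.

w1 = Kv₀ = (8·0 + 3·0 + (-3)·1 + 0·0; 3·0 + 8·0 + 0·1 + (-3)·0; (-3)·0 + 0·0 + 5·1 + 1·0; 0·0 + (-3)·0 + 1·1 + 6·0) = (-3, 0, 5, 1)
The requested component of w1 is 0.

0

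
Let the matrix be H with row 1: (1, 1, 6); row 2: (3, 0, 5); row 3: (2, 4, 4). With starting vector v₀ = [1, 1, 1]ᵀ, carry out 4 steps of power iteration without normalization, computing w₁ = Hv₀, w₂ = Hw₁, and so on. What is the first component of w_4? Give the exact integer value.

w1 = Hv₀ = (1·1 + 1·1 + 6·1; 3·1 + 0·1 + 5·1; 2·1 + 4·1 + 4·1) = (8, 8, 10)
w2 = Hw1 = (1·8 + 1·8 + 6·10; 3·8 + 0·8 + 5·10; 2·8 + 4·8 + 4·10) = (76, 74, 88)
w3 = Hw2 = (678, 668, 800)
w4 = Hw3 = (6146, 6034, 7228)
The requested component of w4 is 6146.

6146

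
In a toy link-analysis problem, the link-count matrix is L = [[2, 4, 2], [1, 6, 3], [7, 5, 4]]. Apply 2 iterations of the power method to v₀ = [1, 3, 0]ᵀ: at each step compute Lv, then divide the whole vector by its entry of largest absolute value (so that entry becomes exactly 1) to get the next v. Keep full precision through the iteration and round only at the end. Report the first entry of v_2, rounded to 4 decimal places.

Lv0 = (14.00000, 19.00000, 22.00000); divide by 22.00000 → v1 = (0.63636, 0.86364, 1.00000)
Lv1 = (6.72727, 8.81818, 12.77273); divide by 12.77273 → v2 = (0.52669, 0.69039, 1.00000)
Requested entry of v2: 148/281 = 0.5267

0.5267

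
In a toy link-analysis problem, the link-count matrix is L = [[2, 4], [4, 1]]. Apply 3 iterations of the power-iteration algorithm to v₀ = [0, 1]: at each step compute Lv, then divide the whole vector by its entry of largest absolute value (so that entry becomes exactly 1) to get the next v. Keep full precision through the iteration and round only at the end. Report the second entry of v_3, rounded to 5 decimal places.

Lv0 = (4.000000, 1.000000); divide by 4.000000 → v1 = (1.000000, 0.250000)
Lv1 = (3.000000, 4.250000); divide by 4.250000 → v2 = (0.705882, 1.000000)
Lv2 = (5.411765, 3.823529); divide by 5.411765 → v3 = (1.000000, 0.706522)
Requested entry of v3: 65/92 = 0.70652

0.70652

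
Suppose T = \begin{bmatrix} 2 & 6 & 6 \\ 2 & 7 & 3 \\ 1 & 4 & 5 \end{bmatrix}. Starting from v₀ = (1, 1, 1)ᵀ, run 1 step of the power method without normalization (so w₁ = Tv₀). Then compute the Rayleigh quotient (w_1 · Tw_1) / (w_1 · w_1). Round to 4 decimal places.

11.5091

w1 = Tv₀ = (2·1 + 6·1 + 6·1; 2·1 + 7·1 + 3·1; 1·1 + 4·1 + 5·1) = (14, 12, 10)
Tw1 = (160, 142, 112)
w1·Tw1 = 14·160 + 12·142 + 10·112 = 5064; w1·w1 = 14·14 + 12·12 + 10·10 = 440
λ ≈ 5064/440 = 11.5091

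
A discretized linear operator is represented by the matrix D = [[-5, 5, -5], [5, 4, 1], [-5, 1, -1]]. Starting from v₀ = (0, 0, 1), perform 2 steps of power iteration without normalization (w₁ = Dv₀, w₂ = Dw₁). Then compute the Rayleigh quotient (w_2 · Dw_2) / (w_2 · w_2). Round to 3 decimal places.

w1 = Dv₀ = (-5, 1, -1)
w2 = Dw1 = (35, -22, 27)
Dw2 = (-420, 114, -224)
w2·Dw2 = 35·(-420) + (-22)·114 + 27·(-224) = -23256; w2·w2 = 35·35 + (-22)·(-22) + 27·27 = 2438
λ ≈ -23256/2438 = -9.539

-9.539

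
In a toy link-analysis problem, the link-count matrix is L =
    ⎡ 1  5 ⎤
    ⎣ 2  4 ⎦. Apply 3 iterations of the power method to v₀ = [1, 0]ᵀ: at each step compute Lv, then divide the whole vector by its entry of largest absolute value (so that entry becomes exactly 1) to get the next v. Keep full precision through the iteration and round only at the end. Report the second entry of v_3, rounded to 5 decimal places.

Lv0 = (1.000000, 2.000000); divide by 2.000000 → v1 = (0.500000, 1.000000)
Lv1 = (5.500000, 5.000000); divide by 5.500000 → v2 = (1.000000, 0.909091)
Lv2 = (5.545455, 5.636364); divide by 5.636364 → v3 = (0.983871, 1.000000)
Requested entry of v3: 62/62 = 1.00000

1.00000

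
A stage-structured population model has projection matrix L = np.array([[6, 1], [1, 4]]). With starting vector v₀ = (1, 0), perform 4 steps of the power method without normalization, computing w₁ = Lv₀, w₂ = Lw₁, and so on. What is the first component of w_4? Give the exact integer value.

w1 = Lv₀ = (6, 1)
w2 = Lw1 = (37, 10)
w3 = Lw2 = (232, 77)
w4 = Lw3 = (1469, 540)
The requested component of w4 is 1469.

1469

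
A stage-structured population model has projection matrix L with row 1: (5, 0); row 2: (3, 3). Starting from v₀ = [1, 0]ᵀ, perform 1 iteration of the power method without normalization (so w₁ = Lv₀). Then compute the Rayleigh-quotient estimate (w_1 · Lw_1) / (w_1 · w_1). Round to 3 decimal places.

w1 = Lv₀ = (5·1 + 0·0; 3·1 + 3·0) = (5, 3)
Lw1 = (25, 24)
w1·Lw1 = 5·25 + 3·24 = 197; w1·w1 = 5·5 + 3·3 = 34
λ ≈ 197/34 = 5.794

5.794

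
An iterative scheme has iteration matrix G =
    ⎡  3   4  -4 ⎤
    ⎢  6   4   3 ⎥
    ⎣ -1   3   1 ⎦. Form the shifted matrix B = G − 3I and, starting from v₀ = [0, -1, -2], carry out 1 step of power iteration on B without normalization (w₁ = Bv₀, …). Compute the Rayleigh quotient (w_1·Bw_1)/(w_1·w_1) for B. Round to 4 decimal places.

B = G − 3I has rows (0, 4, -4); (6, 1, 3); (-1, 3, -2)
w1 = Bv₀ = (0·0 + 4·(-1) + (-4)·(-2); 6·0 + 1·(-1) + 3·(-2); (-1)·0 + 3·(-1) + (-2)·(-2)) = (4, -7, 1)
Bw1 = (-32, 20, -27)
w1·Bw1 = -295; w1·w1 = 66; μ ≈ -295/66 = -4.4697

μ ≈ -4.4697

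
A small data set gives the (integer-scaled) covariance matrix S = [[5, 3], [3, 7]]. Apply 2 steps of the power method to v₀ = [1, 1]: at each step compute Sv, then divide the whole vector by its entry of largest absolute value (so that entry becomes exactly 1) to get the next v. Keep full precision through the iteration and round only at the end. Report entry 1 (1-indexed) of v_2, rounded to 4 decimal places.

0.7447

Sv0 = (8.00000, 10.00000); divide by 10.00000 → v1 = (0.80000, 1.00000)
Sv1 = (7.00000, 9.40000); divide by 9.40000 → v2 = (0.74468, 1.00000)
Requested entry of v2: 70/94 = 0.7447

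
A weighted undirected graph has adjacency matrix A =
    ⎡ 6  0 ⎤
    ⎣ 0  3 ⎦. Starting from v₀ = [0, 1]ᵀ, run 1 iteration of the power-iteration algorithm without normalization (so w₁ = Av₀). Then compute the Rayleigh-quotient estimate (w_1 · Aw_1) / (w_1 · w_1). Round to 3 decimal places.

λ ≈ 3.000

w1 = Av₀ = (6·0 + 0·1; 0·0 + 3·1) = (0, 3)
Aw1 = (0, 9)
w1·Aw1 = 0·0 + 3·9 = 27; w1·w1 = 0·0 + 3·3 = 9
λ ≈ 27/9 = 3.000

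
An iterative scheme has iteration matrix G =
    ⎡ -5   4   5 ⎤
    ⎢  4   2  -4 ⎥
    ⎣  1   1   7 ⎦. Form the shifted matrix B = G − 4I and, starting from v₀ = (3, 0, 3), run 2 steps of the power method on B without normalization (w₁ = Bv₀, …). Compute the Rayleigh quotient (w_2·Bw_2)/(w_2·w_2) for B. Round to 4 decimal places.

-9.6970

B = G − 4I has rows (-9, 4, 5); (4, -2, -4); (1, 1, 3)
w1 = Bv₀ = (-12, 0, 12)
w2 = Bw1 = (168, -96, 24)
Bw2 = (-1776, 768, 144)
w2·Bw2 = -368640; w2·w2 = 38016; μ ≈ -368640/38016 = -9.6970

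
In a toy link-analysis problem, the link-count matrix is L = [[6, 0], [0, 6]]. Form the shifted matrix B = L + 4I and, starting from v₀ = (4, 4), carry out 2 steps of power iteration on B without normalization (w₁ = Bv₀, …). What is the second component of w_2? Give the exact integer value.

400

B = L + 4I has rows (10, 0); (0, 10)
w1 = Bv₀ = (10·4 + 0·4; 0·4 + 10·4) = (40, 40)
w2 = Bw1 = (10·40 + 0·40; 0·40 + 10·40) = (400, 400)
Requested component of w2: 400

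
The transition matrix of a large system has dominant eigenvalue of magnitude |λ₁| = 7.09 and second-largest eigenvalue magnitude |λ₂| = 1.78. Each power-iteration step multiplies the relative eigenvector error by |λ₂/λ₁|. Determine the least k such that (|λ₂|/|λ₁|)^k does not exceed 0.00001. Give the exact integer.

9

|λ₂/λ₁| = 1.78/7.09 = 0.25106
Need k ≥ ln(0.00001) / ln(0.25106) = -11.5129 / -1.3821 ≈ 8.330
Smallest integer k satisfying the bound: 9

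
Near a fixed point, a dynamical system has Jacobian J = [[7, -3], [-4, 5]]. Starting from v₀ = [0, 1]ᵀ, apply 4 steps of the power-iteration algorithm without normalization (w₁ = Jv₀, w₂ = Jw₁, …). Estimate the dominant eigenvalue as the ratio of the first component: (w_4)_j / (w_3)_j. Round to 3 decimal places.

w1 = Jv₀ = (-3, 5)
w2 = Jw1 = (-36, 37)
w3 = Jw2 = (-363, 329)
w4 = Jw3 = (-3528, 3097)
Ratio at component: -3528 / -363 = 9.719

λ ≈ 9.719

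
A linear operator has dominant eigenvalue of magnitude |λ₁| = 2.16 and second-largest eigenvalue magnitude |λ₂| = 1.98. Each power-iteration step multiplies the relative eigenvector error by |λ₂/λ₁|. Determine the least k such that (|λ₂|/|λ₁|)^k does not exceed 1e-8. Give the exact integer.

212

|λ₂/λ₁| = 1.98/2.16 = 0.91667
Need k ≥ ln(1e-8) / ln(0.91667) = -18.4207 / -0.0870 ≈ 211.704
Smallest integer k satisfying the bound: 212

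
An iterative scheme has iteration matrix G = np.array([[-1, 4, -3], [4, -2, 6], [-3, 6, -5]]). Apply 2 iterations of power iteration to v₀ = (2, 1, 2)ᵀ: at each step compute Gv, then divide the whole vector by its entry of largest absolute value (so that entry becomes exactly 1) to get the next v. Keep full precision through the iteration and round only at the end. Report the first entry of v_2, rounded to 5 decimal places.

Gv0 = (-4.000000, 18.000000, -10.000000); divide by 18.000000 → v1 = (-0.222222, 1.000000, -0.555556)
Gv1 = (5.888889, -6.222222, 9.444444); divide by 9.444444 → v2 = (0.623529, -0.658824, 1.000000)
Requested entry of v2: 106/170 = 0.62353

0.62353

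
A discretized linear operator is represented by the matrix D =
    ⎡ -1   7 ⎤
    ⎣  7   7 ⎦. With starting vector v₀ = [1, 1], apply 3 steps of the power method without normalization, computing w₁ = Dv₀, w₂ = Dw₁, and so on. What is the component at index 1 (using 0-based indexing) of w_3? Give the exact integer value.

w1 = Dv₀ = ((-1)·1 + 7·1; 7·1 + 7·1) = (6, 14)
w2 = Dw1 = ((-1)·6 + 7·14; 7·6 + 7·14) = (92, 140)
w3 = Dw2 = (888, 1624)
The requested component of w3 is 1624.

1624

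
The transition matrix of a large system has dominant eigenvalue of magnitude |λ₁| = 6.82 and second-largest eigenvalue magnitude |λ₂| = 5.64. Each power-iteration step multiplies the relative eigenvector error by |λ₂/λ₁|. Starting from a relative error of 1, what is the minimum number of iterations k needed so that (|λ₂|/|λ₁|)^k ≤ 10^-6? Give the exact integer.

|λ₂/λ₁| = 5.64/6.82 = 0.82698
Need k ≥ ln(10^-6) / ln(0.82698) = -13.8155 / -0.1900 ≈ 72.723
Smallest integer k satisfying the bound: 73

73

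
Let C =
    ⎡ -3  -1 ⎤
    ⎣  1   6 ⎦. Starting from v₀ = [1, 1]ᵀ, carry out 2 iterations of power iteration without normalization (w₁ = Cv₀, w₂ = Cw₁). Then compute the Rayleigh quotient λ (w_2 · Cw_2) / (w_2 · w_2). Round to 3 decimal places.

w1 = Cv₀ = (-4, 7)
w2 = Cw1 = (5, 38)
Cw2 = (-53, 233)
w2·Cw2 = 5·(-53) + 38·233 = 8589; w2·w2 = 5·5 + 38·38 = 1469
λ ≈ 8589/1469 = 5.847

λ ≈ 5.847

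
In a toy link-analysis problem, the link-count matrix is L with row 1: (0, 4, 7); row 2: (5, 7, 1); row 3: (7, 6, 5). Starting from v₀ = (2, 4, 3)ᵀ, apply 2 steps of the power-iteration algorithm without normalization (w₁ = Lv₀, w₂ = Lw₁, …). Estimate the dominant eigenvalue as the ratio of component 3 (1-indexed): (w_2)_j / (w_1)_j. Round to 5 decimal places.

λ ≈ 14.52830

w1 = Lv₀ = (37, 41, 53)
w2 = Lw1 = (535, 525, 770)
Ratio at component: 770 / 53 = 14.52830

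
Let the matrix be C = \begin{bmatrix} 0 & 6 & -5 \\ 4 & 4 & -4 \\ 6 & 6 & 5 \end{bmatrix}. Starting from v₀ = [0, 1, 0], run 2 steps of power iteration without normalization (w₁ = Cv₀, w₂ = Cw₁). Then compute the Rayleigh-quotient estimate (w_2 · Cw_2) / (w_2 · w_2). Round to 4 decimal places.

λ ≈ 5.1125

w1 = Cv₀ = (0·0 + 6·1 + (-5)·0; 4·0 + 4·1 + (-4)·0; 6·0 + 6·1 + 5·0) = (6, 4, 6)
w2 = Cw1 = (0·6 + 6·4 + (-5)·6; 4·6 + 4·4 + (-4)·6; 6·6 + 6·4 + 5·6) = (-6, 16, 90)
Cw2 = (-354, -320, 510)
w2·Cw2 = (-6)·(-354) + 16·(-320) + 90·510 = 42904; w2·w2 = (-6)·(-6) + 16·16 + 90·90 = 8392
λ ≈ 42904/8392 = 5.1125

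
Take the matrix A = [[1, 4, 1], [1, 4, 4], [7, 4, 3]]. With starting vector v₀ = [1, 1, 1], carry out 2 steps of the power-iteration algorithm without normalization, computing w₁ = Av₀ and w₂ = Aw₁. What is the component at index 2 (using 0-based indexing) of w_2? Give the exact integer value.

120

w1 = Av₀ = (6, 9, 14)
w2 = Aw1 = (56, 98, 120)
The requested component of w2 is 120.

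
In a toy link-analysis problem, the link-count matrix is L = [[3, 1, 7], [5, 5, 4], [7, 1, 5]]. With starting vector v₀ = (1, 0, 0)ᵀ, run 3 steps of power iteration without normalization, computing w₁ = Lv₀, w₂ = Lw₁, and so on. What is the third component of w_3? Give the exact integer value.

814

w1 = Lv₀ = (3, 5, 7)
w2 = Lw1 = (63, 68, 61)
w3 = Lw2 = (684, 899, 814)
The requested component of w3 is 814.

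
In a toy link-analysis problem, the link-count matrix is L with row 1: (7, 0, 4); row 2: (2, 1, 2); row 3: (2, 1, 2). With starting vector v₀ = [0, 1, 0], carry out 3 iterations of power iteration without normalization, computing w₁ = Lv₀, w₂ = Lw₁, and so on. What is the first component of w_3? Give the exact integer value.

w1 = Lv₀ = (7·0 + 0·1 + 4·0; 2·0 + 1·1 + 2·0; 2·0 + 1·1 + 2·0) = (0, 1, 1)
w2 = Lw1 = (7·0 + 0·1 + 4·1; 2·0 + 1·1 + 2·1; 2·0 + 1·1 + 2·1) = (4, 3, 3)
w3 = Lw2 = (40, 17, 17)
The requested component of w3 is 40.

40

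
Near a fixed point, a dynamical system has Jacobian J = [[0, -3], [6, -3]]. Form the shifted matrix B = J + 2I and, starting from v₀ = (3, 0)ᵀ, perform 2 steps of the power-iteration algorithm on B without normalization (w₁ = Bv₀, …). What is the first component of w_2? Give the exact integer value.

B = J + 2I has rows (2, -3); (6, -1)
w1 = Bv₀ = (6, 18)
w2 = Bw1 = (-42, 18)
Requested component of w2: -42

-42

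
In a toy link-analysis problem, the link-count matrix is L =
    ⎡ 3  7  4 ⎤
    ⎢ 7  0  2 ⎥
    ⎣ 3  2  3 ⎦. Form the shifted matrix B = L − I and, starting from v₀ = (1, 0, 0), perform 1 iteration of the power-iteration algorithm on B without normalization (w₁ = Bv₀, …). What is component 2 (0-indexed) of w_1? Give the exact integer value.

3

B = L − I has rows (2, 7, 4); (7, -1, 2); (3, 2, 2)
w1 = Bv₀ = (2·1 + 7·0 + 4·0; 7·1 + (-1)·0 + 2·0; 3·1 + 2·0 + 2·0) = (2, 7, 3)
Requested component of w1: 3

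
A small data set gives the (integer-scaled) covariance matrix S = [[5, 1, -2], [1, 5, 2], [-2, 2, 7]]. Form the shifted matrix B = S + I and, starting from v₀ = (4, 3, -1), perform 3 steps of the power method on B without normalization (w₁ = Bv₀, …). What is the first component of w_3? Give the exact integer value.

1609

B = S + I has rows (6, 1, -2); (1, 6, 2); (-2, 2, 8)
w1 = Bv₀ = (6·4 + 1·3 + (-2)·(-1); 1·4 + 6·3 + 2·(-1); (-2)·4 + 2·3 + 8·(-1)) = (29, 20, -10)
w2 = Bw1 = (6·29 + 1·20 + (-2)·(-10); 1·29 + 6·20 + 2·(-10); (-2)·29 + 2·20 + 8·(-10)) = (214, 129, -98)
w3 = Bw2 = (1609, 792, -954)
Requested component of w3: 1609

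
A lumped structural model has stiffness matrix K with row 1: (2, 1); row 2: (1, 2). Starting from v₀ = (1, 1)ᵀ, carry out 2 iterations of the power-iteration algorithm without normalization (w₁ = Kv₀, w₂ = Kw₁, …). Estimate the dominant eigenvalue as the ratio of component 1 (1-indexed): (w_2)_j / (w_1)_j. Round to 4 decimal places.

3.0000

w1 = Kv₀ = (2·1 + 1·1; 1·1 + 2·1) = (3, 3)
w2 = Kw1 = (2·3 + 1·3; 1·3 + 2·3) = (9, 9)
Ratio at component: 9 / 3 = 3.0000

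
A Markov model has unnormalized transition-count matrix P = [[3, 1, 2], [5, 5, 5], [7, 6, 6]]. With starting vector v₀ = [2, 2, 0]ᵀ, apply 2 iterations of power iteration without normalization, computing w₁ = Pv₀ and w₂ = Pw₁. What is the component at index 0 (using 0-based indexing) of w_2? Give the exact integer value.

w1 = Pv₀ = (3·2 + 1·2 + 2·0; 5·2 + 5·2 + 5·0; 7·2 + 6·2 + 6·0) = (8, 20, 26)
w2 = Pw1 = (3·8 + 1·20 + 2·26; 5·8 + 5·20 + 5·26; 7·8 + 6·20 + 6·26) = (96, 270, 332)
The requested component of w2 is 96.

96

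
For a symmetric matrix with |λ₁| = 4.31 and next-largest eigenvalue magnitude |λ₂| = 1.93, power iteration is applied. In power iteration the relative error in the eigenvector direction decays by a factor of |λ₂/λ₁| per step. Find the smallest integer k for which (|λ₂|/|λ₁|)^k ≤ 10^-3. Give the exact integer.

|λ₂/λ₁| = 1.93/4.31 = 0.44780
Need k ≥ ln(10^-3) / ln(0.44780) = -6.9078 / -0.8034 ≈ 8.598
Smallest integer k satisfying the bound: 9

9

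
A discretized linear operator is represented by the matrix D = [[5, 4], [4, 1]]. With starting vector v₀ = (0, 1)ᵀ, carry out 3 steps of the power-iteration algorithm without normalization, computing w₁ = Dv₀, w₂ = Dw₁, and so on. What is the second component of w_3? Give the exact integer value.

w1 = Dv₀ = (5·0 + 4·1; 4·0 + 1·1) = (4, 1)
w2 = Dw1 = (5·4 + 4·1; 4·4 + 1·1) = (24, 17)
w3 = Dw2 = (188, 113)
The requested component of w3 is 113.

113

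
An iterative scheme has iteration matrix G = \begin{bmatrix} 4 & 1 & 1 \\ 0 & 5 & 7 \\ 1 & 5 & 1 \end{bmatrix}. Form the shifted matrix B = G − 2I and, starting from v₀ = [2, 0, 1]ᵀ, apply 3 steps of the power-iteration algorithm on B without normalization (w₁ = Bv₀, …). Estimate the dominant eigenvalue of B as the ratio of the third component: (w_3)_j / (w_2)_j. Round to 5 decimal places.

μ ≈ 3.05128

B = G − 2I has rows (2, 1, 1); (0, 3, 7); (1, 5, -1)
w1 = Bv₀ = (5, 7, 1)
w2 = Bw1 = (18, 28, 39)
w3 = Bw2 = (103, 357, 119)
Ratio: 119/39 = 3.05128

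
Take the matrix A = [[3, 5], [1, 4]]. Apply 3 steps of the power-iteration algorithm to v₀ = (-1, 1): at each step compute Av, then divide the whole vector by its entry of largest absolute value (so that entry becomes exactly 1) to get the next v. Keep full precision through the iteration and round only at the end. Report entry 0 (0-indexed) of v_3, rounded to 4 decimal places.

1.0000

Av0 = (2.00000, 3.00000); divide by 3.00000 → v1 = (0.66667, 1.00000)
Av1 = (7.00000, 4.66667); divide by 7.00000 → v2 = (1.00000, 0.66667)
Av2 = (6.33333, 3.66667); divide by 6.33333 → v3 = (1.00000, 0.57895)
Requested entry of v3: 133/133 = 1.0000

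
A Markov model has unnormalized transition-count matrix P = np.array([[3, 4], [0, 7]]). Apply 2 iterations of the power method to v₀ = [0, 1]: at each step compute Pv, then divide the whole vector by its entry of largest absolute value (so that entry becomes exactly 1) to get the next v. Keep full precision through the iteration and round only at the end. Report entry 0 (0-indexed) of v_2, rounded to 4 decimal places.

0.8163

Pv0 = (4.00000, 7.00000); divide by 7.00000 → v1 = (0.57143, 1.00000)
Pv1 = (5.71429, 7.00000); divide by 7.00000 → v2 = (0.81633, 1.00000)
Requested entry of v2: 40/49 = 0.8163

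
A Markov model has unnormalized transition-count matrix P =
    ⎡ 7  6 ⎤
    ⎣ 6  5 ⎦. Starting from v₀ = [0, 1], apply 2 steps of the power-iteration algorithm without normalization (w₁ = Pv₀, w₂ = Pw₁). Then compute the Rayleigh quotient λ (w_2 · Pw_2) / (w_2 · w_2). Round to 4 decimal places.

w1 = Pv₀ = (7·0 + 6·1; 6·0 + 5·1) = (6, 5)
w2 = Pw1 = (7·6 + 6·5; 6·6 + 5·5) = (72, 61)
Pw2 = (870, 737)
w2·Pw2 = 72·870 + 61·737 = 107597; w2·w2 = 72·72 + 61·61 = 8905
λ ≈ 107597/8905 = 12.0828

λ ≈ 12.0828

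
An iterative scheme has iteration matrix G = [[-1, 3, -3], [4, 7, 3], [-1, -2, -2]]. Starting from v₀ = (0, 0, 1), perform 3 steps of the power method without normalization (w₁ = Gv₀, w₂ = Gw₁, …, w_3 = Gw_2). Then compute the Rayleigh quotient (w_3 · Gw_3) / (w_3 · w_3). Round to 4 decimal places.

5.1024

w1 = Gv₀ = ((-1)·0 + 3·0 + (-3)·1; 4·0 + 7·0 + 3·1; (-1)·0 + (-2)·0 + (-2)·1) = (-3, 3, -2)
w2 = Gw1 = ((-1)·(-3) + 3·3 + (-3)·(-2); 4·(-3) + 7·3 + 3·(-2); (-1)·(-3) + (-2)·3 + (-2)·(-2)) = (18, 3, 1)
w3 = Gw2 = (-12, 96, -26)
Gw3 = (378, 546, -128)
w3·Gw3 = (-12)·378 + 96·546 + (-26)·(-128) = 51208; w3·w3 = (-12)·(-12) + 96·96 + (-26)·(-26) = 10036
λ ≈ 51208/10036 = 5.1024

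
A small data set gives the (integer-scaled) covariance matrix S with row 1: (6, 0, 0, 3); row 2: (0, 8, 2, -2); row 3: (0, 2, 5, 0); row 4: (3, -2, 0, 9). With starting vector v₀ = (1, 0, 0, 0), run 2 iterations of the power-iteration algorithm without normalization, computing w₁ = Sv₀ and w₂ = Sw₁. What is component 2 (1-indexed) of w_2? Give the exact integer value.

w1 = Sv₀ = (6, 0, 0, 3)
w2 = Sw1 = (45, -6, 0, 45)
The requested component of w2 is -6.

-6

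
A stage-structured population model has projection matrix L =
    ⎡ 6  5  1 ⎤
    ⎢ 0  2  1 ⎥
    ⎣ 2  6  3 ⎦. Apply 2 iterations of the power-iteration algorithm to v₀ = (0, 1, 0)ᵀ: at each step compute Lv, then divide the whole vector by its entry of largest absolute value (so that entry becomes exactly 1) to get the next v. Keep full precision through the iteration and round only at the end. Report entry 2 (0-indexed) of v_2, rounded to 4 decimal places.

0.8696

Lv0 = (5.00000, 2.00000, 6.00000); divide by 6.00000 → v1 = (0.83333, 0.33333, 1.00000)
Lv1 = (7.66667, 1.66667, 6.66667); divide by 7.66667 → v2 = (1.00000, 0.21739, 0.86957)
Requested entry of v2: 40/46 = 0.8696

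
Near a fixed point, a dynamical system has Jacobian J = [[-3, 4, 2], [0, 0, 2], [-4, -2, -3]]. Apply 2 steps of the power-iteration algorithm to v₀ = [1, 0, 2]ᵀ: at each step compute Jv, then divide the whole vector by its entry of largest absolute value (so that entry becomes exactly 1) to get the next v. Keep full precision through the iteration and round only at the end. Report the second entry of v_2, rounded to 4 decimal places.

Jv0 = (1.00000, 4.00000, -10.00000); divide by -10.00000 → v1 = (-0.10000, -0.40000, 1.00000)
Jv1 = (0.70000, 2.00000, -1.80000); divide by 2.00000 → v2 = (0.35000, 1.00000, -0.90000)
Requested entry of v2: -20/-20 = 1.0000

1.0000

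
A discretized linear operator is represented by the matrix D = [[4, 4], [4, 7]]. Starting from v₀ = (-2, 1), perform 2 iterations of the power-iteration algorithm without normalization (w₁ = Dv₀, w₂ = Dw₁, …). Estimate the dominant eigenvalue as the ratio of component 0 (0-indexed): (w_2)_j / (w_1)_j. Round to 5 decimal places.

5.00000

w1 = Dv₀ = (4·(-2) + 4·1; 4·(-2) + 7·1) = (-4, -1)
w2 = Dw1 = (4·(-4) + 4·(-1); 4·(-4) + 7·(-1)) = (-20, -23)
Ratio at component: -20 / -4 = 5.00000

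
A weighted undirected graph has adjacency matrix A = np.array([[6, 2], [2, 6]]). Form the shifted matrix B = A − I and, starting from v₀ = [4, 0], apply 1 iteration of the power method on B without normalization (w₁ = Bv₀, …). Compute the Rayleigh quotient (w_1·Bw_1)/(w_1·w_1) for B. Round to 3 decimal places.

B = A − I has rows (5, 2); (2, 5)
w1 = Bv₀ = (5·4 + 2·0; 2·4 + 5·0) = (20, 8)
Bw1 = (116, 80)
w1·Bw1 = 2960; w1·w1 = 464; μ ≈ 2960/464 = 6.379

6.379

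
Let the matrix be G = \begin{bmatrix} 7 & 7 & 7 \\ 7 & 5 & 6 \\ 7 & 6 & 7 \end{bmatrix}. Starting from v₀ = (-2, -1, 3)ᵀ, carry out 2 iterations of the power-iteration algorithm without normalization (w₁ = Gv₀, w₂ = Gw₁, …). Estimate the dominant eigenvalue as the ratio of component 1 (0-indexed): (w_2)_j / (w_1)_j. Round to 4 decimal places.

-1.0000

w1 = Gv₀ = (7·(-2) + 7·(-1) + 7·3; 7·(-2) + 5·(-1) + 6·3; 7·(-2) + 6·(-1) + 7·3) = (0, -1, 1)
w2 = Gw1 = (7·0 + 7·(-1) + 7·1; 7·0 + 5·(-1) + 6·1; 7·0 + 6·(-1) + 7·1) = (0, 1, 1)
Ratio at component: 1 / -1 = -1.0000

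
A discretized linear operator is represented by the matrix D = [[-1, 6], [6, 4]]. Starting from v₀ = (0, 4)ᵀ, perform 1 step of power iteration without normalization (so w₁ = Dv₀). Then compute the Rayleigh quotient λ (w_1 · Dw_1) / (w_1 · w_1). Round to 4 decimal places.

w1 = Dv₀ = ((-1)·0 + 6·4; 6·0 + 4·4) = (24, 16)
Dw1 = (72, 208)
w1·Dw1 = 24·72 + 16·208 = 5056; w1·w1 = 24·24 + 16·16 = 832
λ ≈ 5056/832 = 6.0769

6.0769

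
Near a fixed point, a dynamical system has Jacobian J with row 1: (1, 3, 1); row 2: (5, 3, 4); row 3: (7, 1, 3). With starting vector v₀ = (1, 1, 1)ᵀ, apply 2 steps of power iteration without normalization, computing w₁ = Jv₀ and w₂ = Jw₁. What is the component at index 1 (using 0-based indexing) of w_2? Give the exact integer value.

105

w1 = Jv₀ = (1·1 + 3·1 + 1·1; 5·1 + 3·1 + 4·1; 7·1 + 1·1 + 3·1) = (5, 12, 11)
w2 = Jw1 = (1·5 + 3·12 + 1·11; 5·5 + 3·12 + 4·11; 7·5 + 1·12 + 3·11) = (52, 105, 80)
The requested component of w2 is 105.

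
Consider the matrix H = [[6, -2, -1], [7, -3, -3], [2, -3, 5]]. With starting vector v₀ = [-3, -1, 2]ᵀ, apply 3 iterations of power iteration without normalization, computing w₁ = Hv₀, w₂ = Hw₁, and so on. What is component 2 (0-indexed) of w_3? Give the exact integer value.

w1 = Hv₀ = (6·(-3) + (-2)·(-1) + (-1)·2; 7·(-3) + (-3)·(-1) + (-3)·2; 2·(-3) + (-3)·(-1) + 5·2) = (-18, -24, 7)
w2 = Hw1 = (6·(-18) + (-2)·(-24) + (-1)·7; 7·(-18) + (-3)·(-24) + (-3)·7; 2·(-18) + (-3)·(-24) + 5·7) = (-67, -75, 71)
w3 = Hw2 = (-323, -457, 446)
The requested component of w3 is 446.

446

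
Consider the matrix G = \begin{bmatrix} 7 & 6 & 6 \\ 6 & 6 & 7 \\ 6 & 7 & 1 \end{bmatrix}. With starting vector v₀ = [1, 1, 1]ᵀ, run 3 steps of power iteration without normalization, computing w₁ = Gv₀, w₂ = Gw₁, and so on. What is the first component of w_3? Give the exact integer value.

w1 = Gv₀ = (7·1 + 6·1 + 6·1; 6·1 + 6·1 + 7·1; 6·1 + 7·1 + 1·1) = (19, 19, 14)
w2 = Gw1 = (7·19 + 6·19 + 6·14; 6·19 + 6·19 + 7·14; 6·19 + 7·19 + 1·14) = (331, 326, 261)
w3 = Gw2 = (5839, 5769, 4529)
The requested component of w3 is 5839.

5839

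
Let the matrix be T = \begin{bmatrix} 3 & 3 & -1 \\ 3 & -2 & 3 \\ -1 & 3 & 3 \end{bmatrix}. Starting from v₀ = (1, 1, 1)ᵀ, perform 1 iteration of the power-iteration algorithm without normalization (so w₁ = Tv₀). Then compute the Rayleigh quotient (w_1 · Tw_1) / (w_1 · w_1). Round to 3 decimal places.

λ ≈ 4.667

w1 = Tv₀ = (5, 4, 5)
Tw1 = (22, 22, 22)
w1·Tw1 = 5·22 + 4·22 + 5·22 = 308; w1·w1 = 5·5 + 4·4 + 5·5 = 66
λ ≈ 308/66 = 4.667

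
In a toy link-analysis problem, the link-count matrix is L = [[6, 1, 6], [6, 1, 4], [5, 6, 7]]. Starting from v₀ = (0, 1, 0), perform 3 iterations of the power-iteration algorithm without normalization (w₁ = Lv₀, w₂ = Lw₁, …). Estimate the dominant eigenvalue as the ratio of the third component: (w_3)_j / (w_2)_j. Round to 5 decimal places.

w1 = Lv₀ = (6·0 + 1·1 + 6·0; 6·0 + 1·1 + 4·0; 5·0 + 6·1 + 7·0) = (1, 1, 6)
w2 = Lw1 = (6·1 + 1·1 + 6·6; 6·1 + 1·1 + 4·6; 5·1 + 6·1 + 7·6) = (43, 31, 53)
w3 = Lw2 = (607, 501, 772)
Ratio at component: 772 / 53 = 14.56604

14.56604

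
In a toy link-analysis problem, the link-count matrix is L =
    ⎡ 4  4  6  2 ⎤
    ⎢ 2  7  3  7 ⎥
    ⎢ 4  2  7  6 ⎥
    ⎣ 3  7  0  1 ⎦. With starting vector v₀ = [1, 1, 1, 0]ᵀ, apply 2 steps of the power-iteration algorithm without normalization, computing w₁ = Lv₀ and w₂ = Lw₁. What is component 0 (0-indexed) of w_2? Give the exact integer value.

w1 = Lv₀ = (4·1 + 4·1 + 6·1 + 2·0; 2·1 + 7·1 + 3·1 + 7·0; 4·1 + 2·1 + 7·1 + 6·0; 3·1 + 7·1 + 0·1 + 1·0) = (14, 12, 13, 10)
w2 = Lw1 = (4·14 + 4·12 + 6·13 + 2·10; 2·14 + 7·12 + 3·13 + 7·10; 4·14 + 2·12 + 7·13 + 6·10; 3·14 + 7·12 + 0·13 + 1·10) = (202, 221, 231, 136)
The requested component of w2 is 202.

202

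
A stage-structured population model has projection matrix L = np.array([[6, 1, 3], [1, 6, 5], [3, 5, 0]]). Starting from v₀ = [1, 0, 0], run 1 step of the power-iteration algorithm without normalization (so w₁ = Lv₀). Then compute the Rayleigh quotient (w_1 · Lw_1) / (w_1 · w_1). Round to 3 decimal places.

w1 = Lv₀ = (6, 1, 3)
Lw1 = (46, 27, 23)
w1·Lw1 = 6·46 + 1·27 + 3·23 = 372; w1·w1 = 6·6 + 1·1 + 3·3 = 46
λ ≈ 372/46 = 8.087

λ ≈ 8.087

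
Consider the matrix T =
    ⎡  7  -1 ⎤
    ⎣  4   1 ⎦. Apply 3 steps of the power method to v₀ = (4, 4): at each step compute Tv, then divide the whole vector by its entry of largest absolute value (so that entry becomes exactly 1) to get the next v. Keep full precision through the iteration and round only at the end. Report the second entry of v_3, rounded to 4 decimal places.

Tv0 = (24.00000, 20.00000); divide by 24.00000 → v1 = (1.00000, 0.83333)
Tv1 = (6.16667, 4.83333); divide by 6.16667 → v2 = (1.00000, 0.78378)
Tv2 = (6.21622, 4.78378); divide by 6.21622 → v3 = (1.00000, 0.76957)
Requested entry of v3: 708/920 = 0.7696

0.7696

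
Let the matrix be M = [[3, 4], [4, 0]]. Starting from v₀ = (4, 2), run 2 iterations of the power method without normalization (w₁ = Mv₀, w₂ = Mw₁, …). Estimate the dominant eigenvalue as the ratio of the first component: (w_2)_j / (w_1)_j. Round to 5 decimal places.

6.20000

w1 = Mv₀ = (3·4 + 4·2; 4·4 + 0·2) = (20, 16)
w2 = Mw1 = (3·20 + 4·16; 4·20 + 0·16) = (124, 80)
Ratio at component: 124 / 20 = 6.20000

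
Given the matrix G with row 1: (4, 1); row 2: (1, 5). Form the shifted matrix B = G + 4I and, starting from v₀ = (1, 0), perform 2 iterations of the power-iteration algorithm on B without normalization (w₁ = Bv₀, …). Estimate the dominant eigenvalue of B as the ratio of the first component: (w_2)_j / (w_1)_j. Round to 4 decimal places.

B = G + 4I has rows (8, 1); (1, 9)
w1 = Bv₀ = (8·1 + 1·0; 1·1 + 9·0) = (8, 1)
w2 = Bw1 = (8·8 + 1·1; 1·8 + 9·1) = (65, 17)
Ratio: 65/8 = 8.1250

μ ≈ 8.1250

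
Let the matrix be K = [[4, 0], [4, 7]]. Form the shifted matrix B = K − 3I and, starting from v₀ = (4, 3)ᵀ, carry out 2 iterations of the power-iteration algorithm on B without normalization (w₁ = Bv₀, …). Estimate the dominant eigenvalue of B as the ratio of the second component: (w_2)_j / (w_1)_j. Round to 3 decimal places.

μ ≈ 4.571

B = K − 3I has rows (1, 0); (4, 4)
w1 = Bv₀ = (1·4 + 0·3; 4·4 + 4·3) = (4, 28)
w2 = Bw1 = (1·4 + 0·28; 4·4 + 4·28) = (4, 128)
Ratio: 128/28 = 4.571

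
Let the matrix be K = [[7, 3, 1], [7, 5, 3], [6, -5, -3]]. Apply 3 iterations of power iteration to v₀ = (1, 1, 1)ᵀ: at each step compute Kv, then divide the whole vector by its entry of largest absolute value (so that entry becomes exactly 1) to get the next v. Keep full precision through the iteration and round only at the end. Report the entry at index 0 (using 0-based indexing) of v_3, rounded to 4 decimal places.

Kv0 = (11.00000, 15.00000, -2.00000); divide by 15.00000 → v1 = (0.73333, 1.00000, -0.13333)
Kv1 = (8.00000, 9.73333, -0.20000); divide by 9.73333 → v2 = (0.82192, 1.00000, -0.02055)
Kv2 = (8.73288, 10.69178, -0.00685); divide by 10.69178 → v3 = (0.81678, 1.00000, -0.00064)
Requested entry of v3: 1275/1561 = 0.8168

0.8168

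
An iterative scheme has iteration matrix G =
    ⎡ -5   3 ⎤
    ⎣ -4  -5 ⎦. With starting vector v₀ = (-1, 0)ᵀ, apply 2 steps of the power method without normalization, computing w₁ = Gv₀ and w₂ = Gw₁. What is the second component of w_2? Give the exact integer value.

w1 = Gv₀ = (5, 4)
w2 = Gw1 = (-13, -40)
The requested component of w2 is -40.

-40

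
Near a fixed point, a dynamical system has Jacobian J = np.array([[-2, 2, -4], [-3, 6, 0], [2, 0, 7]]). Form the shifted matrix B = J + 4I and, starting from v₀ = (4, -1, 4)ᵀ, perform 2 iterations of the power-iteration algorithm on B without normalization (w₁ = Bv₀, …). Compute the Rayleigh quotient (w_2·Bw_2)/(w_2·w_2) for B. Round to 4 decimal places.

μ ≈ 9.9070

B = J + 4I has rows (2, 2, -4); (-3, 10, 0); (2, 0, 11)
w1 = Bv₀ = (-10, -22, 52)
w2 = Bw1 = (-272, -190, 552)
Bw2 = (-3132, -1084, 5528)
w2·Bw2 = 4109320; w2·w2 = 414788; μ ≈ 4109320/414788 = 9.9070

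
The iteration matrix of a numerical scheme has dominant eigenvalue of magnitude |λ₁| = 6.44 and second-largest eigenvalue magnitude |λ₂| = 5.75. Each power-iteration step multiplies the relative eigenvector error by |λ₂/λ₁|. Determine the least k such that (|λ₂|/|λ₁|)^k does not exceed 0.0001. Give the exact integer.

|λ₂/λ₁| = 5.75/6.44 = 0.89286
Need k ≥ ln(0.0001) / ln(0.89286) = -9.2103 / -0.1133 ≈ 81.271
Smallest integer k satisfying the bound: 82

82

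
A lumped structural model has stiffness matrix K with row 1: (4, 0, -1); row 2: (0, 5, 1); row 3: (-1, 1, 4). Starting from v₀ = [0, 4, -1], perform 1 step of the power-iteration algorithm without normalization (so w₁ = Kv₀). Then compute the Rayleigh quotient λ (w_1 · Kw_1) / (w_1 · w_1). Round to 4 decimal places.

λ ≈ 4.9972

w1 = Kv₀ = (1, 19, 0)
Kw1 = (4, 95, 18)
w1·Kw1 = 1·4 + 19·95 + 0·18 = 1809; w1·w1 = 1·1 + 19·19 + 0·0 = 362
λ ≈ 1809/362 = 4.9972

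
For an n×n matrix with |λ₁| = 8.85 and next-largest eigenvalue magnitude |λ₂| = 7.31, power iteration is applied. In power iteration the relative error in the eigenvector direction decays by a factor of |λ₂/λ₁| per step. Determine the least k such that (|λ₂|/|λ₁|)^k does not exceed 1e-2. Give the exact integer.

|λ₂/λ₁| = 7.31/8.85 = 0.82599
Need k ≥ ln(1e-2) / ln(0.82599) = -4.6052 / -0.1912 ≈ 24.089
Smallest integer k satisfying the bound: 25

25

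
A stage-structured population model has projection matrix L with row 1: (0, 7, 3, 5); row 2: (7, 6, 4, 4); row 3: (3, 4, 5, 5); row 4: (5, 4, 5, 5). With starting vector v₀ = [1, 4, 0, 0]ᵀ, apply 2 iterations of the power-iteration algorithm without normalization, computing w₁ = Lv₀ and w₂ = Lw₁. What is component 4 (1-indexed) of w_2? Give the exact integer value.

464

w1 = Lv₀ = (0·1 + 7·4 + 3·0 + 5·0; 7·1 + 6·4 + 4·0 + 4·0; 3·1 + 4·4 + 5·0 + 5·0; 5·1 + 4·4 + 5·0 + 5·0) = (28, 31, 19, 21)
w2 = Lw1 = (0·28 + 7·31 + 3·19 + 5·21; 7·28 + 6·31 + 4·19 + 4·21; 3·28 + 4·31 + 5·19 + 5·21; 5·28 + 4·31 + 5·19 + 5·21) = (379, 542, 408, 464)
The requested component of w2 is 464.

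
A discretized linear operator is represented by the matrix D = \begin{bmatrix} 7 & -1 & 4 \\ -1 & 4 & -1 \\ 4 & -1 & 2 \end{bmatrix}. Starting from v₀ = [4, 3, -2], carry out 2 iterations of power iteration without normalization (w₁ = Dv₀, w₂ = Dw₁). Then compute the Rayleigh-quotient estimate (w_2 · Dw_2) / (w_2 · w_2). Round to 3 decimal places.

λ ≈ 8.945

w1 = Dv₀ = (17, 10, 9)
w2 = Dw1 = (145, 14, 76)
Dw2 = (1305, -165, 718)
w2·Dw2 = 145·1305 + 14·(-165) + 76·718 = 241483; w2·w2 = 145·145 + 14·14 + 76·76 = 26997
λ ≈ 241483/26997 = 8.945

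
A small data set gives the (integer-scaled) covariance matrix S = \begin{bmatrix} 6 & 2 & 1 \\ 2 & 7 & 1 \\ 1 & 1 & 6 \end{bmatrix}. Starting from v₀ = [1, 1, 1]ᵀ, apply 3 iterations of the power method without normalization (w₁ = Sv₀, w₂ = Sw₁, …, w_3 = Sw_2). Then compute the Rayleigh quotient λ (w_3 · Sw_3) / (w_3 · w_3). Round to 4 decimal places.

w1 = Sv₀ = (6·1 + 2·1 + 1·1; 2·1 + 7·1 + 1·1; 1·1 + 1·1 + 6·1) = (9, 10, 8)
w2 = Sw1 = (6·9 + 2·10 + 1·8; 2·9 + 7·10 + 1·8; 1·9 + 1·10 + 6·8) = (82, 96, 67)
w3 = Sw2 = (751, 903, 580)
Sw3 = (6892, 8403, 5134)
w3·Sw3 = 751·6892 + 903·8403 + 580·5134 = 15741521; w3·w3 = 751·751 + 903·903 + 580·580 = 1715810
λ ≈ 15741521/1715810 = 9.1744

9.1744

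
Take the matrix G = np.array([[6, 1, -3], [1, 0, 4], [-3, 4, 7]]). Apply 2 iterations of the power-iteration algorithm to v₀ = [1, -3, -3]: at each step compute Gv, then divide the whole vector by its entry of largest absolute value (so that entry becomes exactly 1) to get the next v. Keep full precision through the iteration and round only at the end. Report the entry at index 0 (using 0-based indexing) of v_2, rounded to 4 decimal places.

-0.5090

Gv0 = (12.00000, -11.00000, -36.00000); divide by -36.00000 → v1 = (-0.33333, 0.30556, 1.00000)
Gv1 = (-4.69444, 3.66667, 9.22222); divide by 9.22222 → v2 = (-0.50904, 0.39759, 1.00000)
Requested entry of v2: 169/-332 = -0.5090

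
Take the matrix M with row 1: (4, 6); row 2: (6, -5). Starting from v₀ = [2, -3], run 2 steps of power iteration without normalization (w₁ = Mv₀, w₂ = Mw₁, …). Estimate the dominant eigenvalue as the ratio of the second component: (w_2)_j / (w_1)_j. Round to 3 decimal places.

-7.222

w1 = Mv₀ = (4·2 + 6·(-3); 6·2 + (-5)·(-3)) = (-10, 27)
w2 = Mw1 = (4·(-10) + 6·27; 6·(-10) + (-5)·27) = (122, -195)
Ratio at component: -195 / 27 = -7.222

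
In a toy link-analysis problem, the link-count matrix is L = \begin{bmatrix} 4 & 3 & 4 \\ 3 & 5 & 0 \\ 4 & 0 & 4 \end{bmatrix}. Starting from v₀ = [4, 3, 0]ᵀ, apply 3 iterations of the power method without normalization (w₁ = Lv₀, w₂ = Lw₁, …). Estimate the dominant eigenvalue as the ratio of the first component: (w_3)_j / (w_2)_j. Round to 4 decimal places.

w1 = Lv₀ = (4·4 + 3·3 + 4·0; 3·4 + 5·3 + 0·0; 4·4 + 0·3 + 4·0) = (25, 27, 16)
w2 = Lw1 = (4·25 + 3·27 + 4·16; 3·25 + 5·27 + 0·16; 4·25 + 0·27 + 4·16) = (245, 210, 164)
w3 = Lw2 = (2266, 1785, 1636)
Ratio at component: 2266 / 245 = 9.2490

λ ≈ 9.2490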